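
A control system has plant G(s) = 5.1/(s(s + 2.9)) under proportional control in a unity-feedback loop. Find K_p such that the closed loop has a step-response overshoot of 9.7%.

K_p = 1.16

From %OS = 100·exp(−πζ/√(1−ζ²)) = 9.7%, ζ = −ln(0.097)/√(π²+ln²(0.097)) = 0.5962.
Characteristic equation s² + 2.9s + 5.1K_p = 0 gives ζ = 2.9/(2√(5.1K_p)).
Setting ζ = 0.5962: √(5.1K_p) = 2.9/(2·0.5962) = 2.432, so K_p = 5.915/5.1 = 1.16.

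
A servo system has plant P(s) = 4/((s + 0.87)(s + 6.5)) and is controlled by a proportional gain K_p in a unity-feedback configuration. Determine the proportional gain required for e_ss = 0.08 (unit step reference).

Steady-state error for a unit step on this type-0 loop is 1/(1 + K_p·P(0)).
P(0) = 0.7073. Require 1/(1 + K_p·0.7073) = 0.08, so 1 + 0.7073·K_p = 12.5.
K_p = (12.5 − 1)/0.7073 = 16.3.

K_p = 16.3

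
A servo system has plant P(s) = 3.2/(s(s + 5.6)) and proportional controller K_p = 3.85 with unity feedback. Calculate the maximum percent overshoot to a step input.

The closed-loop denominator s² + 5.6s + 12.32 gives ω_n = √12.32 = 3.51 and ζ = 5.6/(2ω_n) = 0.7977.
%OS = 100·exp(−πζ/√(1−ζ²)) = 100·exp(−π·0.7977/√0.3636) = 1.57%.

1.57%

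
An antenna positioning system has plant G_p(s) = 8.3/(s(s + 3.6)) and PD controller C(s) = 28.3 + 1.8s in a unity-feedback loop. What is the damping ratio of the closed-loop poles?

Forward path: (28.3 + 1.8s)·8.3/(s(s+3.6)). The closed-loop characteristic equation is s² + (3.6 + 8.3·1.8)s + 8.3·28.3 = 0.
That is s² + 18.54s + 234.9 = 0, so ω_n = 15.33 rad/s and ζ = 18.54/(2·15.33) = 0.6048.

ζ = 0.605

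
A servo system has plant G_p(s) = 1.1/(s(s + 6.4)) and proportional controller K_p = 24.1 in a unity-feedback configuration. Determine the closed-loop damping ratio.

The closed-loop denominator is s(s+6.4) + 24.1·1.1 = s² + 6.4s + 26.51.
Matching s² + 2ζω_n s + ω_n²: ω_n = √26.51 = 5.149 rad/s and 2ζω_n = 6.4, so ζ = 6.4/(2·5.149) = 0.622.

ζ = 0.622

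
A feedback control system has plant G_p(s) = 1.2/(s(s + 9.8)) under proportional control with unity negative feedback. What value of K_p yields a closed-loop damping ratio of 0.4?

K_p = 125

Closed-loop characteristic equation: s² + 9.8s + K_p·1.2 = 0.
So ω_n = √(1.2K_p) and 2ζω_n = 9.8, giving ζ = 9.8/(2√(1.2K_p)).
Setting ζ = 0.4: √(1.2K_p) = 9.8/(2·0.4) = 12.25, so K_p = 150.1/1.2 = 125.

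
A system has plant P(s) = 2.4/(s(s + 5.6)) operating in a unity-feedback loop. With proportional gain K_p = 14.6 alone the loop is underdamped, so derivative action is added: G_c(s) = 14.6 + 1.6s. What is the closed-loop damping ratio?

Forward path: (14.6 + 1.6s)·2.4/(s(s+5.6)). The closed-loop characteristic equation is s² + (5.6 + 2.4·1.6)s + 2.4·14.6 = 0.
That is s² + 9.44s + 35.04 = 0, so ω_n = 5.919 rad/s and ζ = 9.44/(2·5.919) = 0.7974.

ζ = 0.797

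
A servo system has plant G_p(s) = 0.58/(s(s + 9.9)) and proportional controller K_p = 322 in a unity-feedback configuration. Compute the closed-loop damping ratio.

The closed-loop denominator is s(s+9.9) + 322·0.58 = s² + 9.9s + 186.8.
So ω_n² = 186.8 ⇒ ω_n = 13.67 rad/s, and ζ = 9.9/(2ω_n) = 0.362.

ζ = 0.362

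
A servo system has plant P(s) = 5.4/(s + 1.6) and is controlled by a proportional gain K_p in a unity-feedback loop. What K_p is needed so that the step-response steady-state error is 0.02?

The loop is type 0, so e_ss(step) = 1/(1 + K_pos) with K_pos = K_p·P(0).
P(0) = 3.375. Require 1/(1 + K_p·3.375) = 0.02, so 1 + 3.375·K_p = 50.
K_p = (50 − 1)/3.375 = 14.5.

K_p = 14.5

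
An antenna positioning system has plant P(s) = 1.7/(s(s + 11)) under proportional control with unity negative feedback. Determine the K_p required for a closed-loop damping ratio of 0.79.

K_p = 28.5

Closed-loop characteristic equation: s² + 11s + K_p·1.7 = 0.
So ω_n = √(1.7K_p) and 2ζω_n = 11, giving ζ = 11/(2√(1.7K_p)).
Setting ζ = 0.79: √(1.7K_p) = 11/(2·0.79) = 6.962, so K_p = 48.47/1.7 = 28.5.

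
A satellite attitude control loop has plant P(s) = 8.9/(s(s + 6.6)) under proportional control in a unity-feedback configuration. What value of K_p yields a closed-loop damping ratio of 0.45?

K_p = 6.04

Closed-loop characteristic equation: s² + 6.6s + K_p·8.9 = 0.
So ω_n = √(8.9K_p) and 2ζω_n = 6.6, giving ζ = 6.6/(2√(8.9K_p)).
Setting ζ = 0.45: √(8.9K_p) = 6.6/(2·0.45) = 7.333, so K_p = 53.78/8.9 = 6.04.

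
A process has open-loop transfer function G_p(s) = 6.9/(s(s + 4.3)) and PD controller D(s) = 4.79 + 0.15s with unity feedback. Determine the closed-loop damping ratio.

ζ = 0.464

Forward path: (4.79 + 0.15s)·6.9/(s(s+4.3)). The closed-loop characteristic equation is s² + (4.3 + 6.9·0.15)s + 6.9·4.79 = 0.
That is s² + 5.335s + 33.05 = 0, so ω_n = 5.749 rad/s and ζ = 5.335/(2·5.749) = 0.464.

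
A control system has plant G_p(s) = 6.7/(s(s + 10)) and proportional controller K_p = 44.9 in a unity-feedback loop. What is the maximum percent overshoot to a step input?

38.8%

From 1 + K_pG_p(s) = 0: s² + 10s + 300.8 = 0 ⇒ ω_n = 17.34, ζ = 0.2883.
%OS = 100·exp(−πζ/√(1−ζ²)) = 100·exp(−π·0.2883/√0.9169) = 38.8%.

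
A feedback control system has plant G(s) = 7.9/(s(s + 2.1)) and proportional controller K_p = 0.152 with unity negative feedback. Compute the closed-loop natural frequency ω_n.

1 + K_p·G(s) = 0 gives s² + 2.1s + 1.201 = 0.
Matching s² + 2ζω_n s + ω_n²: ω_n = √1.201 = 1.096 rad/s and 2ζω_n = 2.1, so ζ = 2.1/(2·1.096) = 0.958.

ω_n = 1.1 rad/s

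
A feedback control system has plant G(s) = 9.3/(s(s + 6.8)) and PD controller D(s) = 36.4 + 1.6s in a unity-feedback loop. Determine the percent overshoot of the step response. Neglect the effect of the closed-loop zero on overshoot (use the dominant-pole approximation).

Forward path: (36.4 + 1.6s)·9.3/(s(s+6.8)). The closed-loop characteristic equation is s² + (6.8 + 9.3·1.6)s + 9.3·36.4 = 0.
That is s² + 21.68s + 338.5 = 0, so ω_n = 18.4 rad/s and ζ = 21.68/(2·18.4) = 0.5892.
%OS = 100·exp(−πζ/√(1−ζ²)) = 10.1%.

10.1%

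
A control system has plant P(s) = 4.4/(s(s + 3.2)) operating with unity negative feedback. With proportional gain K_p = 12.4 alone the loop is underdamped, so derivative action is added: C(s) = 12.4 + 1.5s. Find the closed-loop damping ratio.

Forward path: (12.4 + 1.5s)·4.4/(s(s+3.2)). The closed-loop characteristic equation is s² + (3.2 + 4.4·1.5)s + 4.4·12.4 = 0.
That is s² + 9.8s + 54.56 = 0, so ω_n = 7.386 rad/s and ζ = 9.8/(2·7.386) = 0.6634.

ζ = 0.663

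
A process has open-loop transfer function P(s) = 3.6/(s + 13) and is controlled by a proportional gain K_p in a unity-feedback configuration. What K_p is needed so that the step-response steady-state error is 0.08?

K_p = 41.5

Steady-state error for a unit step on this type-0 loop is 1/(1 + K_p·P(0)).
P(0) = 0.2769. Require 1/(1 + K_p·0.2769) = 0.08, so 1 + 0.2769·K_p = 12.5.
K_p = (12.5 − 1)/0.2769 = 41.5.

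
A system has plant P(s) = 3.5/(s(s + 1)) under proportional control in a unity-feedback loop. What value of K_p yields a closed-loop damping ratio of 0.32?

Closed-loop characteristic equation: s² + 1s + K_p·3.5 = 0.
So ω_n = √(3.5K_p) and 2ζω_n = 1, giving ζ = 1/(2√(3.5K_p)).
Setting ζ = 0.32: √(3.5K_p) = 1/(2·0.32) = 1.562, so K_p = 2.441/3.5 = 0.698.

K_p = 0.698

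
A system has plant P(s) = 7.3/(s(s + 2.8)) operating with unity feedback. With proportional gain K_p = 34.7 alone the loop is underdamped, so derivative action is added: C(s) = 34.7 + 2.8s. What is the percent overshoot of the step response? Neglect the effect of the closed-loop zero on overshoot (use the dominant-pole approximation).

3.49%

Forward path: (34.7 + 2.8s)·7.3/(s(s+2.8)). The closed-loop characteristic equation is s² + (2.8 + 7.3·2.8)s + 7.3·34.7 = 0.
That is s² + 23.24s + 253.3 = 0, so ω_n = 15.92 rad/s and ζ = 23.24/(2·15.92) = 0.7301.
%OS = 100·exp(−πζ/√(1−ζ²)) = 3.49%.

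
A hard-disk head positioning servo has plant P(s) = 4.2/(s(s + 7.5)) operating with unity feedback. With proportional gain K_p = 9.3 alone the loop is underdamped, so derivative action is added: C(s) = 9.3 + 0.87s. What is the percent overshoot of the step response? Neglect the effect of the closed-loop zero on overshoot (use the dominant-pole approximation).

Forward path: (9.3 + 0.87s)·4.2/(s(s+7.5)). The closed-loop characteristic equation is s² + (7.5 + 4.2·0.87)s + 4.2·9.3 = 0.
That is s² + 11.15s + 39.06 = 0, so ω_n = 6.25 rad/s and ζ = 11.15/(2·6.25) = 0.8923.
%OS = 100·exp(−πζ/√(1−ζ²)) = 0.201%.

0.201%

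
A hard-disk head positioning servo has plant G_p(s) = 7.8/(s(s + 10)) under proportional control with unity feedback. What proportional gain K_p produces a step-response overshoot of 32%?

From %OS = 100·exp(−πζ/√(1−ζ²)) = 32%, ζ = −ln(0.32)/√(π²+ln²(0.32)) = 0.341.
Characteristic equation s² + 10s + 7.8K_p = 0 gives ζ = 10/(2√(7.8K_p)).
Setting ζ = 0.341: √(7.8K_p) = 10/(2·0.341) = 14.66, so K_p = 215/7.8 = 27.6.

K_p = 27.6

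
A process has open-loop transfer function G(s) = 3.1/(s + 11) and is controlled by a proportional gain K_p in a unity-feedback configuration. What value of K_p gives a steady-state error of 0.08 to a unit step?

K_p = 40.8

For a type-0 loop with proportional control, e_ss = 1/(1 + K_p·G(0)).
G(0) = 0.2818. Require 1/(1 + K_p·0.2818) = 0.08, so 1 + 0.2818·K_p = 12.5.
K_p = (12.5 − 1)/0.2818 = 40.8.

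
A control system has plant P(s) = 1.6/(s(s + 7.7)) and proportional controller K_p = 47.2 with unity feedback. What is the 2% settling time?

T_s ≈ 1.04 s

Closed-loop characteristic equation: s² + 7.7s + 75.52 = 0, so ω_n = 8.69 rad/s and ζ = 7.7/(2·8.69) = 0.443.
2% settling time T_s ≈ 4/(ζω_n) = 4/3.85 = 1.04 s.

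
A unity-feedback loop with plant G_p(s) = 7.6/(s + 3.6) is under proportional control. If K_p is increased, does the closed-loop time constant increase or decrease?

Closed-loop pole is at s = −(3.6+K_p·7.6); larger K_p moves it further left, so τ = 1/(3.6+K_p·7.6) decreases.

decrease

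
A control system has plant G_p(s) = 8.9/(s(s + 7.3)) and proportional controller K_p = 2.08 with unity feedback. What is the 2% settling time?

T_s ≈ 1.1 s

Closed-loop characteristic equation: s² + 7.3s + 18.51 = 0, so ω_n = 4.303 rad/s and ζ = 7.3/(2·4.303) = 0.8483.
2% settling time T_s ≈ 4/(ζω_n) = 4/3.65 = 1.1 s.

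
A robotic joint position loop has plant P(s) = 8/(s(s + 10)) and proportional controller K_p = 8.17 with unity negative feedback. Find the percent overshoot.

Closed-loop characteristic equation: s² + 10s + 65.36 = 0, so ω_n = 8.085 rad/s and ζ = 10/(2·8.085) = 0.6185.
%OS = 100·exp(−πζ/√(1−ζ²)) = 100·exp(−π·0.6185/√0.6175) = 8.44%.

8.44%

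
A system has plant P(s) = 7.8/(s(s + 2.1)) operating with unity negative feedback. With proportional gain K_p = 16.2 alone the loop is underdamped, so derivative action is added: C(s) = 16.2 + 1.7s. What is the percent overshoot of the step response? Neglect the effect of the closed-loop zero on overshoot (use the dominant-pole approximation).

Forward path: (16.2 + 1.7s)·7.8/(s(s+2.1)). The closed-loop characteristic equation is s² + (2.1 + 7.8·1.7)s + 7.8·16.2 = 0.
That is s² + 15.36s + 126.4 = 0, so ω_n = 11.24 rad/s and ζ = 15.36/(2·11.24) = 0.6832.
%OS = 100·exp(−πζ/√(1−ζ²)) = 5.29%.

5.29%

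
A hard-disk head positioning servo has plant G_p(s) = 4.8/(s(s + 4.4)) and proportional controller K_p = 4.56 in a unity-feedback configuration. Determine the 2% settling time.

The closed-loop denominator s² + 4.4s + 21.89 gives ω_n = √21.89 = 4.678 and ζ = 4.4/(2ω_n) = 0.4702.
2% settling time T_s ≈ 4/(ζω_n) = 4/2.2 = 1.82 s.

T_s ≈ 1.82 s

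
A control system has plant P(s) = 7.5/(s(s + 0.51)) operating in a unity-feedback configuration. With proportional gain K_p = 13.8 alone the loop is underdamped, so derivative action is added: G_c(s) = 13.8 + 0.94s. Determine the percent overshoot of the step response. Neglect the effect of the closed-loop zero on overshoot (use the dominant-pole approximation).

28.4%

Forward path: (13.8 + 0.94s)·7.5/(s(s+0.51)). The closed-loop characteristic equation is s² + (0.51 + 7.5·0.94)s + 7.5·13.8 = 0.
That is s² + 7.56s + 103.5 = 0, so ω_n = 10.17 rad/s and ζ = 7.56/(2·10.17) = 0.3716.
%OS = 100·exp(−πζ/√(1−ζ²)) = 28.4%.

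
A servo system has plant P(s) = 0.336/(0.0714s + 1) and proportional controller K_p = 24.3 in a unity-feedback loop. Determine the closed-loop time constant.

Closed loop: T(s) = K_p·P/(1+K_p·P) = 8.165/(0.0714s + 1 + 8.165), with pole at s = −(1 + 8.165)/0.0714 = −128.4.
Closed-loop time constant τ = 1/128.4 = 0.00779 s.

τ = 0.00779 s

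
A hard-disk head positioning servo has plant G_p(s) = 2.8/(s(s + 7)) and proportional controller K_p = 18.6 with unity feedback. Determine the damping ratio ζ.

ζ = 0.485

The closed-loop denominator is s(s+7) + 18.6·2.8 = s² + 7s + 52.08.
Matching s² + 2ζω_n s + ω_n²: ω_n = √52.08 = 7.217 rad/s and 2ζω_n = 7, so ζ = 7/(2·7.217) = 0.485.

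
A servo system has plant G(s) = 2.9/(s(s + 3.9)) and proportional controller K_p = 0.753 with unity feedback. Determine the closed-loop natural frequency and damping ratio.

ω_n = 1.48 rad/s, ζ = 1.32

1 + K_p·G(s) = 0 gives s² + 3.9s + 2.184 = 0.
Matching s² + 2ζω_n s + ω_n²: ω_n = √2.184 = 1.478 rad/s and 2ζω_n = 3.9, so ζ = 3.9/(2·1.478) = 1.32.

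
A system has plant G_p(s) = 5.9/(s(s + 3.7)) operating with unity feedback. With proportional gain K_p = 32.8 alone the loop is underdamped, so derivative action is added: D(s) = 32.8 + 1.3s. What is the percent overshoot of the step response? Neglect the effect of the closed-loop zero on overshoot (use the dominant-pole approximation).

Forward path: (32.8 + 1.3s)·5.9/(s(s+3.7)). The closed-loop characteristic equation is s² + (3.7 + 5.9·1.3)s + 5.9·32.8 = 0.
That is s² + 11.37s + 193.5 = 0, so ω_n = 13.91 rad/s and ζ = 11.37/(2·13.91) = 0.4087.
%OS = 100·exp(−πζ/√(1−ζ²)) = 24.5%.

24.5%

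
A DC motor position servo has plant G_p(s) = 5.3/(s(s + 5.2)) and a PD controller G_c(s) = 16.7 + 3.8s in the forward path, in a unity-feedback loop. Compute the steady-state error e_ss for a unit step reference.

0

The open loop G_c(s)G_p(s) has a pole at the origin (type 1), so the static position error constant is infinite and e_ss = 1/(1+∞) = 0.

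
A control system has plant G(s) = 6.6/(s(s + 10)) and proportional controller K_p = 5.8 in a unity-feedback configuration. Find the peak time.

T_p = 0.862 s

The closed-loop denominator s² + 10s + 38.28 gives ω_n = √38.28 = 6.187 and ζ = 10/(2ω_n) = 0.8081.
Damped frequency ω_d = ω_n√(1−ζ²) = 3.644 rad/s, so peak time T_p = π/ω_d = 0.862 s.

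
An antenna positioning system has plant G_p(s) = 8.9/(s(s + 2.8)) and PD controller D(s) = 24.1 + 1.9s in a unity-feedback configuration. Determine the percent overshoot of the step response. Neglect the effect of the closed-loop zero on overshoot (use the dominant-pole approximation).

5.74%

Forward path: (24.1 + 1.9s)·8.9/(s(s+2.8)). The closed-loop characteristic equation is s² + (2.8 + 8.9·1.9)s + 8.9·24.1 = 0.
That is s² + 19.71s + 214.5 = 0, so ω_n = 14.65 rad/s and ζ = 19.71/(2·14.65) = 0.6729.
%OS = 100·exp(−πζ/√(1−ζ²)) = 5.74%.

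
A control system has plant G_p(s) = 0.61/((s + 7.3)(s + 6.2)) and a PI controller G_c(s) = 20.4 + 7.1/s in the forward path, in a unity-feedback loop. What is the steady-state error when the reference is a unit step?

The open loop G_c(s)G_p(s) has a pole at the origin (type 1), so the static position error constant is infinite and e_ss = 1/(1+∞) = 0.

0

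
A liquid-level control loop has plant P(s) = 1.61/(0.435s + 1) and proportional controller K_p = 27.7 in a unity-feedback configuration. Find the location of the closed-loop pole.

s = -104.8

Closed loop: T(s) = K_p·P/(1+K_p·P) = 44.6/(0.435s + 1 + 44.6), with pole at s = −(1 + 44.6)/0.435 = −104.8.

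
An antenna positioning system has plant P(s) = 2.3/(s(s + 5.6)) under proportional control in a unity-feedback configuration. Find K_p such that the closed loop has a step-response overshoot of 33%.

From %OS = 100·exp(−πζ/√(1−ζ²)) = 33%, ζ = −ln(0.33)/√(π²+ln²(0.33)) = 0.3328.
Characteristic equation s² + 5.6s + 2.3K_p = 0 gives ζ = 5.6/(2√(2.3K_p)).
Setting ζ = 0.3328: √(2.3K_p) = 5.6/(2·0.3328) = 8.414, so K_p = 70.79/2.3 = 30.8.

K_p = 30.8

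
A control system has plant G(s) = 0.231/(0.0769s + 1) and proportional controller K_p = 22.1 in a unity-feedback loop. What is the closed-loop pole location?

s = -79.39

Closed loop: T(s) = K_p·G/(1+K_p·G) = 5.105/(0.0769s + 1 + 5.105), with pole at s = −(1 + 5.105)/0.0769 = −79.39.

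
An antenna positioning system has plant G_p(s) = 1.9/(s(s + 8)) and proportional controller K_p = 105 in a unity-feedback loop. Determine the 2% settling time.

T_s ≈ 1 s

The closed-loop denominator s² + 8s + 199.5 gives ω_n = √199.5 = 14.12 and ζ = 8/(2ω_n) = 0.2832.
2% settling time T_s ≈ 4/(ζω_n) = 4/4 = 1 s.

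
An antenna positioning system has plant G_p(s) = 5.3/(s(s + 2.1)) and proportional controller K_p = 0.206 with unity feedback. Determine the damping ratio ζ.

ζ = 1

With unity feedback the closed-loop characteristic equation is s² + 2.1s + 0.206·5.3 = s² + 2.1s + 1.092 = 0.
Matching s² + 2ζω_n s + ω_n²: ω_n = √1.092 = 1.045 rad/s and 2ζω_n = 2.1, so ζ = 2.1/(2·1.045) = 1.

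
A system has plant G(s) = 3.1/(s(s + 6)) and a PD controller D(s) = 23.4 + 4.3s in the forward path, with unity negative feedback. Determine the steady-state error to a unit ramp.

0.0827

The loop has one pole at the origin (type 1). Velocity error constant K_v = lim_{s→0} s·D(s)G(s) = 23.4·3.1/6 = 12.09.
Steady-state error to a unit ramp: e_ss = 1/K_v = 0.0827.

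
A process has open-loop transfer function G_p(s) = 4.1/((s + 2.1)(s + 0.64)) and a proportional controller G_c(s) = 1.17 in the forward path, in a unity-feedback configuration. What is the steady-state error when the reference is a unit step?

The loop is type 0. Static position error constant K_pos = G_c(0)·G_p(0) = 1.17·3.051 = 3.569.
Steady-state error to a unit step: e_ss = 1/(1+K_pos) = 1/4.569 = 0.219.

0.219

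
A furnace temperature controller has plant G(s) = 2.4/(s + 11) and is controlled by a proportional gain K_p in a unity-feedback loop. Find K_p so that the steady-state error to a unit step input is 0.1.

K_p = 41.2

Steady-state error for a unit step on this type-0 loop is 1/(1 + K_p·G(0)).
G(0) = 0.2182. Require 1/(1 + K_p·0.2182) = 0.1, so 1 + 0.2182·K_p = 10.
K_p = (10 − 1)/0.2182 = 41.2.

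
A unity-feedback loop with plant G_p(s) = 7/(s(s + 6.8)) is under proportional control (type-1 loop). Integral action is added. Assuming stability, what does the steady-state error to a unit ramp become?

The integrator raises the loop to type 2, so K_v → ∞ and e_ss to a ramp is zero.

0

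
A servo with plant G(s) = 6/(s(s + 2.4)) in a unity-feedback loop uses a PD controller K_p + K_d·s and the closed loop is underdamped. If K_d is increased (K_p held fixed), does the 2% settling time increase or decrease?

Characteristic equation s² + (2.4 + 6K_d)s + 6K_p = 0: raising K_d increases ζω_n = (2.4+6K_d)/2 while the loop stays underdamped, so T_s ≈ 4/(ζω_n) decreases.

decrease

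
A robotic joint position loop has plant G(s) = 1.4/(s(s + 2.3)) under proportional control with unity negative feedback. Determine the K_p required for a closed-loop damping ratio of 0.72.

Closed-loop characteristic equation: s² + 2.3s + K_p·1.4 = 0.
So ω_n = √(1.4K_p) and 2ζω_n = 2.3, giving ζ = 2.3/(2√(1.4K_p)).
Setting ζ = 0.72: √(1.4K_p) = 2.3/(2·0.72) = 1.597, so K_p = 2.551/1.4 = 1.82.

K_p = 1.82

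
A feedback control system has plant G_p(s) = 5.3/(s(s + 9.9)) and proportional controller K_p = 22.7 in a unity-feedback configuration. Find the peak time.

T_p = 0.321 s

Closed-loop characteristic equation: s² + 9.9s + 120.3 = 0, so ω_n = 10.97 rad/s and ζ = 9.9/(2·10.97) = 0.4513.
Damped frequency ω_d = ω_n√(1−ζ²) = 9.788 rad/s, so peak time T_p = π/ω_d = 0.321 s.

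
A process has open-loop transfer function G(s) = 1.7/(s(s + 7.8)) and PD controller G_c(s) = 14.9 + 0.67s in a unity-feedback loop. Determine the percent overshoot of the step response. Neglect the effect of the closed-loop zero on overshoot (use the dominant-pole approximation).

Forward path: (14.9 + 0.67s)·1.7/(s(s+7.8)). The closed-loop characteristic equation is s² + (7.8 + 1.7·0.67)s + 1.7·14.9 = 0.
That is s² + 8.939s + 25.33 = 0, so ω_n = 5.033 rad/s and ζ = 8.939/(2·5.033) = 0.8881.
%OS = 100·exp(−πζ/√(1−ζ²)) = 0.231%.

0.231%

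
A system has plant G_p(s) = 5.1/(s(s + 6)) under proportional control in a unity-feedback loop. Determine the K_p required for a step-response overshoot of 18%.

From %OS = 100·exp(−πζ/√(1−ζ²)) = 18%, ζ = −ln(0.18)/√(π²+ln²(0.18)) = 0.4791.
Characteristic equation s² + 6s + 5.1K_p = 0 gives ζ = 6/(2√(5.1K_p)).
Setting ζ = 0.4791: √(5.1K_p) = 6/(2·0.4791) = 6.262, so K_p = 39.21/5.1 = 7.69.

K_p = 7.69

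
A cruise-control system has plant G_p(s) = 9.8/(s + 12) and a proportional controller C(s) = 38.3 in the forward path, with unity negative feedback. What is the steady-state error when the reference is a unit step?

The loop is type 0. Static position error constant K_pos = C(0)·G_p(0) = 38.3·0.8167 = 31.28.
Steady-state error to a unit step: e_ss = 1/(1+K_pos) = 1/32.28 = 0.031.

0.031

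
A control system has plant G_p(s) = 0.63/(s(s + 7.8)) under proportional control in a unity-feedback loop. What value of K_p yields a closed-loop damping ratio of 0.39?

K_p = 159

Closed-loop characteristic equation: s² + 7.8s + K_p·0.63 = 0.
So ω_n = √(0.63K_p) and 2ζω_n = 7.8, giving ζ = 7.8/(2√(0.63K_p)).
Setting ζ = 0.39: √(0.63K_p) = 7.8/(2·0.39) = 10, so K_p = 100/0.63 = 159.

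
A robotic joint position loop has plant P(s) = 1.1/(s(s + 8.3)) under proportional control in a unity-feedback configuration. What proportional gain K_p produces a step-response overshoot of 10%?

K_p = 44.8

From %OS = 100·exp(−πζ/√(1−ζ²)) = 10%, ζ = −ln(0.1)/√(π²+ln²(0.1)) = 0.5912.
Characteristic equation s² + 8.3s + 1.1K_p = 0 gives ζ = 8.3/(2√(1.1K_p)).
Setting ζ = 0.5912: √(1.1K_p) = 8.3/(2·0.5912) = 7.02, so K_p = 49.28/1.1 = 44.8.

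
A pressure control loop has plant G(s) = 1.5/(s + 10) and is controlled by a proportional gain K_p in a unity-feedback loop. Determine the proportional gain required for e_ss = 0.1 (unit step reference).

Steady-state error for a unit step on this type-0 loop is 1/(1 + K_p·G(0)).
G(0) = 0.15. Require 1/(1 + K_p·0.15) = 0.1, so 1 + 0.15·K_p = 10.
K_p = (10 − 1)/0.15 = 60.

K_p = 60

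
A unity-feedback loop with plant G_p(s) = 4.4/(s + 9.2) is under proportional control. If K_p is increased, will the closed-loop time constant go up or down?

decrease

The closed-loop bandwidth 9.2+K_p·4.4 grows with K_p, so τ shrinks.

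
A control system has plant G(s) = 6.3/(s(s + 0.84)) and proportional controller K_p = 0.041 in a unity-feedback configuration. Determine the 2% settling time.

T_s ≈ 9.52 s

Closed-loop characteristic equation: s² + 0.84s + 0.2583 = 0, so ω_n = 0.5082 rad/s and ζ = 0.84/(2·0.5082) = 0.8264.
2% settling time T_s ≈ 4/(ζω_n) = 4/0.42 = 9.52 s.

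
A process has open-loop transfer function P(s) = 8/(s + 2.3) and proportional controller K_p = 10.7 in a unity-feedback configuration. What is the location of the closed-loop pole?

s = -87.9

Closed-loop transfer function: T(s) = K_p·P(s)/(1 + K_p·P(s)) = 85.6/(s + 2.3 + 85.6) = 85.6/(s + 87.9).
The closed-loop pole is at s = −87.9.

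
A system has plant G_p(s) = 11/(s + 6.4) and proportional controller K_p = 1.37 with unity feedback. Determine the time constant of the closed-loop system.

Closed-loop transfer function: T(s) = K_p·G_p(s)/(1 + K_p·G_p(s)) = 15.07/(s + 6.4 + 15.07) = 15.07/(s + 21.47).
Time constant τ = 1/21.47 = 0.0466 s.

τ = 0.0466 s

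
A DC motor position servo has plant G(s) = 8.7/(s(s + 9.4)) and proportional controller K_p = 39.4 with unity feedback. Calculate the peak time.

The closed-loop denominator s² + 9.4s + 342.8 gives ω_n = √342.8 = 18.51 and ζ = 9.4/(2ω_n) = 0.2539.
Damped frequency ω_d = ω_n√(1−ζ²) = 17.91 rad/s, so peak time T_p = π/ω_d = 0.175 s.

T_p = 0.175 s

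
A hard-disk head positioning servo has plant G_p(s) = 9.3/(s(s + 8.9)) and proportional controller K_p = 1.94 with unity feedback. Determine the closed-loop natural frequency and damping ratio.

1 + K_p·G_p(s) = 0 gives s² + 8.9s + 18.04 = 0.
Matching s² + 2ζω_n s + ω_n²: ω_n = √18.04 = 4.248 rad/s and 2ζω_n = 8.9, so ζ = 8.9/(2·4.248) = 1.05.

ω_n = 4.25 rad/s, ζ = 1.05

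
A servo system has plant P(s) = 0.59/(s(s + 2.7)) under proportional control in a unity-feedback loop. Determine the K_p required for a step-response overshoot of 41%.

K_p = 41.4

From %OS = 100·exp(−πζ/√(1−ζ²)) = 41%, ζ = −ln(0.41)/√(π²+ln²(0.41)) = 0.273.
Characteristic equation s² + 2.7s + 0.59K_p = 0 gives ζ = 2.7/(2√(0.59K_p)).
Setting ζ = 0.273: √(0.59K_p) = 2.7/(2·0.273) = 4.945, so K_p = 24.45/0.59 = 41.4.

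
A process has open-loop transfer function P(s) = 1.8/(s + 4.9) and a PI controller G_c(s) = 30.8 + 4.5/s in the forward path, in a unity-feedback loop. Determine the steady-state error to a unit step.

0

The open loop G_c(s)P(s) has a pole at the origin (type 1), so the static position error constant is infinite and e_ss = 1/(1+∞) = 0.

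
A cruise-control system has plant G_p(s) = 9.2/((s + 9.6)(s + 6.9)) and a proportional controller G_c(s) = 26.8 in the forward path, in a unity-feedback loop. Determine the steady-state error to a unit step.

0.212

The loop is type 0. Static position error constant K_pos = G_c(0)·G_p(0) = 26.8·0.1389 = 3.722.
Steady-state error to a unit step: e_ss = 1/(1+K_pos) = 1/4.722 = 0.212.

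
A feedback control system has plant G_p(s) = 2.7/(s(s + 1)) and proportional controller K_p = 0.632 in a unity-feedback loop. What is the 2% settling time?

T_s ≈ 8 s

Closed-loop characteristic equation: s² + 1s + 1.706 = 0, so ω_n = 1.306 rad/s and ζ = 1/(2·1.306) = 0.3828.
2% settling time T_s ≈ 4/(ζω_n) = 4/0.5 = 8 s.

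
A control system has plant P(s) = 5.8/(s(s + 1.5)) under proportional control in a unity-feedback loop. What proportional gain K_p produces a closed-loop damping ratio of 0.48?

Closed-loop characteristic equation: s² + 1.5s + K_p·5.8 = 0.
So ω_n = √(5.8K_p) and 2ζω_n = 1.5, giving ζ = 1.5/(2√(5.8K_p)).
Setting ζ = 0.48: √(5.8K_p) = 1.5/(2·0.48) = 1.562, so K_p = 2.441/5.8 = 0.421.

K_p = 0.421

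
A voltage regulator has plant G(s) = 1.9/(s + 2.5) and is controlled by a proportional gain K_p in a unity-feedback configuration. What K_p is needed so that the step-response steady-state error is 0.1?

K_p = 11.8

For a type-0 loop with proportional control, e_ss = 1/(1 + K_p·G(0)).
G(0) = 0.76. Require 1/(1 + K_p·0.76) = 0.1, so 1 + 0.76·K_p = 10.
K_p = (10 − 1)/0.76 = 11.8.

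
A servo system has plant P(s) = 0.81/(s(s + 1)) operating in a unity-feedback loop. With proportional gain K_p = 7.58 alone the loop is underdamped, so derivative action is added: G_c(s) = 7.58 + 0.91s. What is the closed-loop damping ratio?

ζ = 0.351

Forward path: (7.58 + 0.91s)·0.81/(s(s+1)). The closed-loop characteristic equation is s² + (1 + 0.81·0.91)s + 0.81·7.58 = 0.
That is s² + 1.737s + 6.14 = 0, so ω_n = 2.478 rad/s and ζ = 1.737/(2·2.478) = 0.3505.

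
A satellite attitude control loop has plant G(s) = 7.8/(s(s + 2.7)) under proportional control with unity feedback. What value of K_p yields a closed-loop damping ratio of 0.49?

Closed-loop characteristic equation: s² + 2.7s + K_p·7.8 = 0.
So ω_n = √(7.8K_p) and 2ζω_n = 2.7, giving ζ = 2.7/(2√(7.8K_p)).
Setting ζ = 0.49: √(7.8K_p) = 2.7/(2·0.49) = 2.755, so K_p = 7.591/7.8 = 0.973.

K_p = 0.973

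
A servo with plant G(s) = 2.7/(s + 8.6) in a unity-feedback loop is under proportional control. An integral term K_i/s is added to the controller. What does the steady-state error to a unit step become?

0

The integrator makes K_pos = lim_{s→0} C(s)G(s) infinite, so e_ss = 1/(1+K_pos) = 0.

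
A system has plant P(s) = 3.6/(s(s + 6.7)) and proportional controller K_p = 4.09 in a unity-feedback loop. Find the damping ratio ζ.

ζ = 0.873

1 + K_p·P(s) = 0 gives s² + 6.7s + 14.72 = 0.
So ω_n² = 14.72 ⇒ ω_n = 3.837 rad/s, and ζ = 6.7/(2ω_n) = 0.873.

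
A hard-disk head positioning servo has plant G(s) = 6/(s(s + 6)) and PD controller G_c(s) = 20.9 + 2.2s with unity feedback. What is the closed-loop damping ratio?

Forward path: (20.9 + 2.2s)·6/(s(s+6)). The closed-loop characteristic equation is s² + (6 + 6·2.2)s + 6·20.9 = 0.
That is s² + 19.2s + 125.4 = 0, so ω_n = 11.2 rad/s and ζ = 19.2/(2·11.2) = 0.8573.

ζ = 0.857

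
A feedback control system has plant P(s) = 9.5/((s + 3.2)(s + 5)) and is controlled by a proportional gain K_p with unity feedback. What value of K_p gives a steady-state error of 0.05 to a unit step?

K_p = 32

For a type-0 loop with proportional control, e_ss = 1/(1 + K_p·P(0)).
P(0) = 0.5938. Require 1/(1 + K_p·0.5938) = 0.05, so 1 + 0.5938·K_p = 20.
K_p = (20 − 1)/0.5938 = 32.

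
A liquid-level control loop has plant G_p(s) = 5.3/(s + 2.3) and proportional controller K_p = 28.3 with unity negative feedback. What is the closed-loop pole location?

Closed-loop transfer function: T(s) = K_p·G_p(s)/(1 + K_p·G_p(s)) = 150/(s + 2.3 + 150) = 150/(s + 152.3).
The closed-loop pole is at s = −152.3.

s = -152.3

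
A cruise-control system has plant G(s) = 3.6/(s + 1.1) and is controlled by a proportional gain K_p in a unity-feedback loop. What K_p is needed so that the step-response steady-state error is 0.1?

For a type-0 loop with proportional control, e_ss = 1/(1 + K_p·G(0)).
G(0) = 3.273. Require 1/(1 + K_p·3.273) = 0.1, so 1 + 3.273·K_p = 10.
K_p = (10 − 1)/3.273 = 2.75.

K_p = 2.75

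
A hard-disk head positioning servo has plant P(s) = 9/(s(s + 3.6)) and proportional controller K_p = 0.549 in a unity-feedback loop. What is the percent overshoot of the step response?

Closed-loop characteristic equation: s² + 3.6s + 4.941 = 0, so ω_n = 2.223 rad/s and ζ = 3.6/(2·2.223) = 0.8098.
%OS = 100·exp(−πζ/√(1−ζ²)) = 100·exp(−π·0.8098/√0.3443) = 1.31%.

1.31%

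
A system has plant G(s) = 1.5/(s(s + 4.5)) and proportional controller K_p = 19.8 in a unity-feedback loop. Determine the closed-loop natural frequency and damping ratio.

ω_n = 5.45 rad/s, ζ = 0.413

1 + K_p·G(s) = 0 gives s² + 4.5s + 29.7 = 0.
So ω_n² = 29.7 ⇒ ω_n = 5.45 rad/s, and ζ = 4.5/(2ω_n) = 0.413.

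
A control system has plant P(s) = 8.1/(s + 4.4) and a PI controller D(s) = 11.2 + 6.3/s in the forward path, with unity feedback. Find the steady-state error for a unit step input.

0

The open loop D(s)P(s) has a pole at the origin (type 1), so the static position error constant is infinite and e_ss = 1/(1+∞) = 0.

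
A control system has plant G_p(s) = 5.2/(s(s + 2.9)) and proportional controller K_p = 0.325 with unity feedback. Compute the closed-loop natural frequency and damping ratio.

The closed-loop denominator is s(s+2.9) + 0.325·5.2 = s² + 2.9s + 1.69.
So ω_n² = 1.69 ⇒ ω_n = 1.3 rad/s, and ζ = 2.9/(2ω_n) = 1.12.

ω_n = 1.3 rad/s, ζ = 1.12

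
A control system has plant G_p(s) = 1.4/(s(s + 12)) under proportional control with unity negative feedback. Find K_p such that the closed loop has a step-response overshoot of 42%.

K_p = 363

From %OS = 100·exp(−πζ/√(1−ζ²)) = 42%, ζ = −ln(0.42)/√(π²+ln²(0.42)) = 0.2662.
Characteristic equation s² + 12s + 1.4K_p = 0 gives ζ = 12/(2√(1.4K_p)).
Setting ζ = 0.2662: √(1.4K_p) = 12/(2·0.2662) = 22.54, so K_p = 508.1/1.4 = 363.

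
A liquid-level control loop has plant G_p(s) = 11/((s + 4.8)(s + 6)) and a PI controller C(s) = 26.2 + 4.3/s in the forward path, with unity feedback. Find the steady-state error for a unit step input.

The open loop C(s)G_p(s) has a pole at the origin (type 1), so the static position error constant is infinite and e_ss = 1/(1+∞) = 0.

0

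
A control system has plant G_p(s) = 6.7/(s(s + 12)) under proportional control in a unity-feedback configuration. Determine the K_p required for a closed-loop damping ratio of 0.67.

K_p = 12

Closed-loop characteristic equation: s² + 12s + K_p·6.7 = 0.
So ω_n = √(6.7K_p) and 2ζω_n = 12, giving ζ = 12/(2√(6.7K_p)).
Setting ζ = 0.67: √(6.7K_p) = 12/(2·0.67) = 8.955, so K_p = 80.2/6.7 = 12.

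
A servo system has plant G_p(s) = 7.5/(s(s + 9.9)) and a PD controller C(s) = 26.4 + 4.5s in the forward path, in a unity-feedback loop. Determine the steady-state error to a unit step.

The open loop C(s)G_p(s) has a pole at the origin (type 1), so the static position error constant is infinite and e_ss = 1/(1+∞) = 0.

0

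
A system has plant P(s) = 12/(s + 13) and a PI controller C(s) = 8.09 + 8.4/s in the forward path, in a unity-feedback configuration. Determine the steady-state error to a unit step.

0

The open loop C(s)P(s) has a pole at the origin (type 1), so the static position error constant is infinite and e_ss = 1/(1+∞) = 0.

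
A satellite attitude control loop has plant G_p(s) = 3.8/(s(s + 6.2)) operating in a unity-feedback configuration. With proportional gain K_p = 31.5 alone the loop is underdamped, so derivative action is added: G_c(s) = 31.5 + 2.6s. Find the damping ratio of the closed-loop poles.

ζ = 0.735

Forward path: (31.5 + 2.6s)·3.8/(s(s+6.2)). The closed-loop characteristic equation is s² + (6.2 + 3.8·2.6)s + 3.8·31.5 = 0.
That is s² + 16.08s + 119.7 = 0, so ω_n = 10.94 rad/s and ζ = 16.08/(2·10.94) = 0.7349.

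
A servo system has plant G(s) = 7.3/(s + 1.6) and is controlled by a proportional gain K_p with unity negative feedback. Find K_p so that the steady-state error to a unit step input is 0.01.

K_p = 21.7

For a type-0 loop with proportional control, e_ss = 1/(1 + K_p·G(0)).
G(0) = 4.562. Require 1/(1 + K_p·4.562) = 0.01, so 1 + 4.562·K_p = 100.
K_p = (100 − 1)/4.562 = 21.7.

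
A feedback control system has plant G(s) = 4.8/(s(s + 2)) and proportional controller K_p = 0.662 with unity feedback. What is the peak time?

From 1 + K_pG(s) = 0: s² + 2s + 3.178 = 0 ⇒ ω_n = 1.783, ζ = 0.561.
Damped frequency ω_d = ω_n√(1−ζ²) = 1.476 rad/s, so peak time T_p = π/ω_d = 2.13 s.

T_p = 2.13 s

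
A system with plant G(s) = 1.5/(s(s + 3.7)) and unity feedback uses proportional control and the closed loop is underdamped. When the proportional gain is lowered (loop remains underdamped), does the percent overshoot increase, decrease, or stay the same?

decrease

ζ = 3.7/(2√(1.5K_p)) rises as K_p falls; higher damping means less overshoot.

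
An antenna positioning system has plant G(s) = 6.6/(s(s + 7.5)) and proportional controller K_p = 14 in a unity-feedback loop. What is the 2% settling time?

T_s ≈ 1.07 s

The closed-loop denominator s² + 7.5s + 92.4 gives ω_n = √92.4 = 9.612 and ζ = 7.5/(2ω_n) = 0.3901.
2% settling time T_s ≈ 4/(ζω_n) = 4/3.75 = 1.07 s.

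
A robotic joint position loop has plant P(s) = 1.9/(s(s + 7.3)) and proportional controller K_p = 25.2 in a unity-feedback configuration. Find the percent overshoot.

The closed-loop denominator s² + 7.3s + 47.88 gives ω_n = √47.88 = 6.92 and ζ = 7.3/(2ω_n) = 0.5275.
%OS = 100·exp(−πζ/√(1−ζ²)) = 100·exp(−π·0.5275/√0.7218) = 14.2%.

14.2%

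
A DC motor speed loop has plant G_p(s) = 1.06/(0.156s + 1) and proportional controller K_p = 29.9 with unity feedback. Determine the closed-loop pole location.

s = -209.6

Closed loop: T(s) = K_p·G_p/(1+K_p·G_p) = 31.69/(0.156s + 1 + 31.69), with pole at s = −(1 + 31.69)/0.156 = −209.6.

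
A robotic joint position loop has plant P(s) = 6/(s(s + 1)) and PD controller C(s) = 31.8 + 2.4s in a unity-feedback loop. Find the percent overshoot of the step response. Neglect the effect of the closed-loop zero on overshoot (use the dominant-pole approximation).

12.1%

Forward path: (31.8 + 2.4s)·6/(s(s+1)). The closed-loop characteristic equation is s² + (1 + 6·2.4)s + 6·31.8 = 0.
That is s² + 15.4s + 190.8 = 0, so ω_n = 13.81 rad/s and ζ = 15.4/(2·13.81) = 0.5574.
%OS = 100·exp(−πζ/√(1−ζ²)) = 12.1%.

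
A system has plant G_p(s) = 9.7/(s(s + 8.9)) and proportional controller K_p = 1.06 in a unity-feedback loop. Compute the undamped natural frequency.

1 + K_p·G_p(s) = 0 gives s² + 8.9s + 10.28 = 0.
So ω_n² = 10.28 ⇒ ω_n = 3.207 rad/s, and ζ = 8.9/(2ω_n) = 1.39.

ω_n = 3.21 rad/s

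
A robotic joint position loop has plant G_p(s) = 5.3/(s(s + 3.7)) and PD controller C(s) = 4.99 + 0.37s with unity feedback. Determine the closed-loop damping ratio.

Forward path: (4.99 + 0.37s)·5.3/(s(s+3.7)). The closed-loop characteristic equation is s² + (3.7 + 5.3·0.37)s + 5.3·4.99 = 0.
That is s² + 5.661s + 26.45 = 0, so ω_n = 5.143 rad/s and ζ = 5.661/(2·5.143) = 0.5504.

ζ = 0.55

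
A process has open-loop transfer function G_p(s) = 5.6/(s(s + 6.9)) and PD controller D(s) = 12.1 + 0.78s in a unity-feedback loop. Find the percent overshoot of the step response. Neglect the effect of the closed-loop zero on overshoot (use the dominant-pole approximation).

5.24%

Forward path: (12.1 + 0.78s)·5.6/(s(s+6.9)). The closed-loop characteristic equation is s² + (6.9 + 5.6·0.78)s + 5.6·12.1 = 0.
That is s² + 11.27s + 67.76 = 0, so ω_n = 8.232 rad/s and ζ = 11.27/(2·8.232) = 0.6844.
%OS = 100·exp(−πζ/√(1−ζ²)) = 5.24%.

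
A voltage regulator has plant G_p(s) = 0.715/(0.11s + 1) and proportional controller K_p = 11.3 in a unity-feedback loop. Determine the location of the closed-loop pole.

s = -82.54

Closed loop: T(s) = K_p·G_p/(1+K_p·G_p) = 8.079/(0.11s + 1 + 8.079), with pole at s = −(1 + 8.079)/0.11 = −82.54.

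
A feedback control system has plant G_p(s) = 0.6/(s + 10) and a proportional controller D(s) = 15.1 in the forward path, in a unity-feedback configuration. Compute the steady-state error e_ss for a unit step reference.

0.525

The loop is type 0. Static position error constant K_pos = D(0)·G_p(0) = 15.1·0.06 = 0.906.
Steady-state error to a unit step: e_ss = 1/(1+K_pos) = 1/1.906 = 0.525.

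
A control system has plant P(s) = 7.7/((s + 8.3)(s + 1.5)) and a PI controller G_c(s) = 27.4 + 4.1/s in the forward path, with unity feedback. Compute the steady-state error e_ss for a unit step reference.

0

The open loop G_c(s)P(s) has a pole at the origin (type 1), so the static position error constant is infinite and e_ss = 1/(1+∞) = 0.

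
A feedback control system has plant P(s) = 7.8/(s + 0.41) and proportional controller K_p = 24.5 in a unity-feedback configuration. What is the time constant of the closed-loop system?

Closed-loop transfer function: T(s) = K_p·P(s)/(1 + K_p·P(s)) = 191.1/(s + 0.41 + 191.1) = 191.1/(s + 191.5).
Time constant τ = 1/191.5 = 0.00522 s.

τ = 0.00522 s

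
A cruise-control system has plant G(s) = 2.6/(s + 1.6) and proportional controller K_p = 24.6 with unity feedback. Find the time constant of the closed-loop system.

τ = 0.0153 s

Closed-loop transfer function: T(s) = K_p·G(s)/(1 + K_p·G(s)) = 63.96/(s + 1.6 + 63.96) = 63.96/(s + 65.56).
Time constant τ = 1/65.56 = 0.0153 s.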